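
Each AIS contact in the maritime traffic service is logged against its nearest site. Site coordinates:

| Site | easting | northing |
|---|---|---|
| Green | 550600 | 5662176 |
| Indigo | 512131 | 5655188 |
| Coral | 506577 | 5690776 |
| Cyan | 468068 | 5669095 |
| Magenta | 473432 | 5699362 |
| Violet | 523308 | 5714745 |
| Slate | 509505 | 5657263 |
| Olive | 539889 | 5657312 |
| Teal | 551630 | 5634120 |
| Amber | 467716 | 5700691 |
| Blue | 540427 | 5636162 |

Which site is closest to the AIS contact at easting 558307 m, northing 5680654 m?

Green

Squared distances to each site:
Green: 400834333.000; Indigo: 2780740132.000; Coral: 2778447784.000; Cyan: 8276687602.000; Magenta: 7553754889.000; Violet: 2387126282.000; Slate: 2928774085.000; Olive: 884071688.000; Teal: 2209995485.000; Amber: 8608210650.000; Blue: 2299232464.000.
Minimum at Green.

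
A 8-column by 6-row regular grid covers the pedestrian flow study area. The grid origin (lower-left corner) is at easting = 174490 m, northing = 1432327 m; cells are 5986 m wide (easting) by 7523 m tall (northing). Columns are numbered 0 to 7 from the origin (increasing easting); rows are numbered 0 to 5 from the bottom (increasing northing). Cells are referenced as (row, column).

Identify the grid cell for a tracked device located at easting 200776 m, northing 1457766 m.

Column index: ⌊(200776 − 174490) / 5986⌋ = ⌊4.391⌋ = 4
Row offset from origin: ⌊(1457766 − 1432327) / 7523⌋ = ⌊3.381⌋ = 3 → row 3

(3, 4)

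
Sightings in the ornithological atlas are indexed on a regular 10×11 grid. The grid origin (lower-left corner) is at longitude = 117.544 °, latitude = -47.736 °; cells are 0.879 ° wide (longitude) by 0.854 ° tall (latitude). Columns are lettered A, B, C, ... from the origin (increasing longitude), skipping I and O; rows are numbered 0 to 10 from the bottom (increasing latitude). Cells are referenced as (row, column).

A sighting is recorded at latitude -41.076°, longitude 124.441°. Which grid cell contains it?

(7, H)

Column index: ⌊(124.441 − 117.544) / 0.879⌋ = ⌊7.846⌋ = 7 → column H
Row offset from origin: ⌊(-41.076 − -47.736) / 0.854⌋ = ⌊7.799⌋ = 7 → row 7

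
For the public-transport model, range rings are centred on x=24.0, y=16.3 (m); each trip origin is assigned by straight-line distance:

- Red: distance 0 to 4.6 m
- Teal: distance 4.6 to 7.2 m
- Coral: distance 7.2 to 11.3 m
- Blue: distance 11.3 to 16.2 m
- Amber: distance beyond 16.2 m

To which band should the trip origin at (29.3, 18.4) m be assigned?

Distance = √((29.3−24.0)² + (18.4−16.3)²) = √(28.090 + 4.410) = 5.701 m.
4.6 ≤ 5.701 < 7.2 → Teal.

Teal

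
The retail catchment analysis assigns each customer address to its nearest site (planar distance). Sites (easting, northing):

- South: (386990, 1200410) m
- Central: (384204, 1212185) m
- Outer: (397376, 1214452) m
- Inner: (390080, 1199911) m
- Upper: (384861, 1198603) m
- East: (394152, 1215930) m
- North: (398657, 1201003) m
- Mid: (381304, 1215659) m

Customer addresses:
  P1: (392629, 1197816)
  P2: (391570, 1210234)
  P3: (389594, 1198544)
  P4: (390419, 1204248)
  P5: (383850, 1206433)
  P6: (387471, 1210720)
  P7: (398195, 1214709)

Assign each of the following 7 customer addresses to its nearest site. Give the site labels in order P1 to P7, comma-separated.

P1 → Inner (d²=10886426.00)
P2 → East (d²=39111140.00)
P3 → Inner (d²=2104885.00)
P4 → Inner (d²=18924490.00)
P5 → Central (d²=33210820.00)
P6 → Central (d²=12819514.00)
P7 → Outer (d²=736810.00)

Inner, East, Inner, Inner, Central, Central, Outer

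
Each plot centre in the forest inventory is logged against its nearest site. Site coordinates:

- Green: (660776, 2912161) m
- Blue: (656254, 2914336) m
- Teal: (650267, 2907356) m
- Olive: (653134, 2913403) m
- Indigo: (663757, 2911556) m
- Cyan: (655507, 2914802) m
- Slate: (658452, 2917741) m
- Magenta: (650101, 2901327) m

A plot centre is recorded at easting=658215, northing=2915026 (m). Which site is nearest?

Squared distances to each site:
Green: 14766946.000; Blue: 4321621.000; Teal: 121999604.000; Olive: 28450690.000; Indigo: 42754664.000; Cyan: 7383440.000; Slate: 7427394.000; Magenta: 253499597.000.
Minimum at Blue.

Blue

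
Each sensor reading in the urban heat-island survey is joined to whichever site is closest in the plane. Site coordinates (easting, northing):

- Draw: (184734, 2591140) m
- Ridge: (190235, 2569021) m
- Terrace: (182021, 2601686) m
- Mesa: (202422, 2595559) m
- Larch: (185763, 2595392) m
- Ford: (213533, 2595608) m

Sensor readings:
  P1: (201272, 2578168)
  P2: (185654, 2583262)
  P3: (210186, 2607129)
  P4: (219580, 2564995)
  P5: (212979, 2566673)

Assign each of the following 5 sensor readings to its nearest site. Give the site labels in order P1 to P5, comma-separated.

P1 → Ridge (d²=205482978.00)
P2 → Draw (d²=62909284.00)
P3 → Ford (d²=143935850.00)
P4 → Ridge (d²=877337701.00)
P5 → Ridge (d²=522802640.00)

Ridge, Draw, Ford, Ridge, Ridge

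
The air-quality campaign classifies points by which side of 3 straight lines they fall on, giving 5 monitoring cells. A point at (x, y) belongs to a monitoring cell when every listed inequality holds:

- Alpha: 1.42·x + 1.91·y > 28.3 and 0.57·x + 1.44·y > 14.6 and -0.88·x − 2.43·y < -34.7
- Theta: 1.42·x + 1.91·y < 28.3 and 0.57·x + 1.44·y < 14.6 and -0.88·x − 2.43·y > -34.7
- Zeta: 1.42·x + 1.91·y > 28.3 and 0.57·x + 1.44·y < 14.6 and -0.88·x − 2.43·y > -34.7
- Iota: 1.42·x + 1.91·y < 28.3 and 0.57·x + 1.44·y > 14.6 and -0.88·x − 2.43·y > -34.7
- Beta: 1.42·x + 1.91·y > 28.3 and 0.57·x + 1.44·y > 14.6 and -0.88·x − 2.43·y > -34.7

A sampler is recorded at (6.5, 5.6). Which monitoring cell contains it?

1.42·6.5 + 1.91·5.6 = 19.926, which is < 28.3
0.57·6.5 + 1.44·5.6 = 11.769, which is < 14.6
-0.88·6.5 − 2.43·5.6 = -19.328, which is > -34.7
This sign pattern matches Theta.

Theta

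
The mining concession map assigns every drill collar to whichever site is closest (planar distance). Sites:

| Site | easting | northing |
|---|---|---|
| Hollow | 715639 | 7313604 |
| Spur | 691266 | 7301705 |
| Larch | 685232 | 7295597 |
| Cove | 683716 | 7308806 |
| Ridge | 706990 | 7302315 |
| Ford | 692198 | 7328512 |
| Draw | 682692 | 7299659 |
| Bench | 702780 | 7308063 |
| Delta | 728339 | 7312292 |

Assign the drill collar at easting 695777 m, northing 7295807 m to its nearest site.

Squared distances to each site:
Hollow: 711232253.000; Spur: 55135525.000; Larch: 111241125.000; Cove: 314441722.000; Ridge: 168085433.000; Ford: 1082426266.000; Draw: 186055129.000; Bench: 199251545.000; Delta: 1332039069.000.
Minimum at Spur.

Spur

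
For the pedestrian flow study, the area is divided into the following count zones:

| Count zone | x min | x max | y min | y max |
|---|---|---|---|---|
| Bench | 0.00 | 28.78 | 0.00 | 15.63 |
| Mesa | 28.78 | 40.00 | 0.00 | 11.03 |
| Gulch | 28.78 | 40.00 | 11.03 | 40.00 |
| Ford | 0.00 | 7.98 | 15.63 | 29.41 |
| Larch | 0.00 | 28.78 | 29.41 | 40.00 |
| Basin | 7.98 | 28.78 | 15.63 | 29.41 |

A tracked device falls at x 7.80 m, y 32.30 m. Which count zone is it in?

The point has x = 7.80 and y = 32.30.
Only Larch satisfies 0.00 ≤ x ≤ 28.78 and 29.41 ≤ y ≤ 40.00.

Larch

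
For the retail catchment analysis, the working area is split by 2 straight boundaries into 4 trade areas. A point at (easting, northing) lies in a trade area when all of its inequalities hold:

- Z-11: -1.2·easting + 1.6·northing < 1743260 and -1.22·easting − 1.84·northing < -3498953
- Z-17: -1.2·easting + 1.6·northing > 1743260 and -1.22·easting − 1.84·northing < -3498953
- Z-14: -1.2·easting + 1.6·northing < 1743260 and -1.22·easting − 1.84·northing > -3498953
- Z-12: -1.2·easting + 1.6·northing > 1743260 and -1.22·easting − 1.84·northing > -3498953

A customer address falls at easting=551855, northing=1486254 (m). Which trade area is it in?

-1.2·551855 + 1.6·1486254 = 1715780.400, which is < 1743260
-1.22·551855 − 1.84·1486254 = -3407970.460, which is > -3498953
This sign pattern matches Z-14.

Z-14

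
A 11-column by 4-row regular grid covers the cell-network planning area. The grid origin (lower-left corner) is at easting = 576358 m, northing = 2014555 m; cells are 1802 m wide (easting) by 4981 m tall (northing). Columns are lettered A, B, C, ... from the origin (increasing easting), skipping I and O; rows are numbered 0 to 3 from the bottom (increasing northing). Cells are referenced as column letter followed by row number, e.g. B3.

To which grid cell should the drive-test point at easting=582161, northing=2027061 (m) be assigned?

Column index: ⌊(582161 − 576358) / 1802⌋ = ⌊3.220⌋ = 3 → column D
Row offset from origin: ⌊(2027061 − 2014555) / 4981⌋ = ⌊2.511⌋ = 2 → row 2

D2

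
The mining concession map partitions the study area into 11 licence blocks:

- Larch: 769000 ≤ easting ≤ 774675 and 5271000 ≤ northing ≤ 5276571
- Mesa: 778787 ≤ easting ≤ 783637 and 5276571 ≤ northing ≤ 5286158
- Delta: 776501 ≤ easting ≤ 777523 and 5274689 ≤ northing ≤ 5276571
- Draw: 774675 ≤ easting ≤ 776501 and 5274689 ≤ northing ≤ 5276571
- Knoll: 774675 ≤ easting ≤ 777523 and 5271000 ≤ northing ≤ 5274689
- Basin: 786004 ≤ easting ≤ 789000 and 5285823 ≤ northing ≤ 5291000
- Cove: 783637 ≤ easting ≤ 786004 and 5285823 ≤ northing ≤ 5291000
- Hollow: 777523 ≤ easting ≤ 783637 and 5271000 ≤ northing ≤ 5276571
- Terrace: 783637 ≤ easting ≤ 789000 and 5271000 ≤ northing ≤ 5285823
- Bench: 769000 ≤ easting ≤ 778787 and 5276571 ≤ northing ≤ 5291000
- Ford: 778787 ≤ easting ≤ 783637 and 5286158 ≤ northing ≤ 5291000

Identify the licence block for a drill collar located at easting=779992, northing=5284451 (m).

Mesa

The point has easting = 779992 and northing = 5284451.
Only Mesa satisfies 778787 ≤ easting ≤ 783637 and 5276571 ≤ northing ≤ 5286158.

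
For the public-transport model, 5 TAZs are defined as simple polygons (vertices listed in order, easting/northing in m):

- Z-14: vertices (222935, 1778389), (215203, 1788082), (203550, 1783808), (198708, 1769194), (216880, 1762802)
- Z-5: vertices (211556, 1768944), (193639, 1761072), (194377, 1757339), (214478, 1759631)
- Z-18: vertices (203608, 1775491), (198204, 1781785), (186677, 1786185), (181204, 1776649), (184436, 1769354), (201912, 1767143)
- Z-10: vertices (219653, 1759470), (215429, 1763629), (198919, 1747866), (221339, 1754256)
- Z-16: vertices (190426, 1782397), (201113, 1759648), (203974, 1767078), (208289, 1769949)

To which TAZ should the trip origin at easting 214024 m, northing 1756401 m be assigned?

Cast a ray rightward from (214024, 1756401). For each polygon, the edges (by vertex number in listed order) whose endpoints lie on opposite sides of northing = 1756401, where each meets that height, and whether that is right or left of the point:
Z-14: no edge straddles that height → 0 crossings.
Z-5: no edge straddles that height → 0 crossings.
Z-18: no edge straddles that height → 0 crossings.
Z-10: 2–3 at easting≈207858.5 (left), 4–1 at easting≈220645.4 (right) → 1 crossing.
Z-16: no edge straddles that height → 0 crossings.
Only Z-10 has an odd count, so the point is inside Z-10.

Z-10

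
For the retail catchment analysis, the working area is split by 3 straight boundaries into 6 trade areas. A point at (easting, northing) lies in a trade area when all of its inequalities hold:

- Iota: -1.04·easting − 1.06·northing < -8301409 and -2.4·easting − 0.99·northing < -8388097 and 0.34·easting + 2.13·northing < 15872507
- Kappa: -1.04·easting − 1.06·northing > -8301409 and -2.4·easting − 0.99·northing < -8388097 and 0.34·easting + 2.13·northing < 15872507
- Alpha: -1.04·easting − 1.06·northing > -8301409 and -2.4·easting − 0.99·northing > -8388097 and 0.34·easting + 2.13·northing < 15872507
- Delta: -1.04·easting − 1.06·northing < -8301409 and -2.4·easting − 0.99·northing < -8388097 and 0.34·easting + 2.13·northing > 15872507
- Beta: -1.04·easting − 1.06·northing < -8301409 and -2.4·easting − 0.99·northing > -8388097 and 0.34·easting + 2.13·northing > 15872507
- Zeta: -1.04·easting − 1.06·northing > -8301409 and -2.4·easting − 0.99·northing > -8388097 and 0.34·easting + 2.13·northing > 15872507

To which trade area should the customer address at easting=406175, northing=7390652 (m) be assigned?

-1.04·406175 − 1.06·7390652 = -8256513.120, which is > -8301409
-2.4·406175 − 0.99·7390652 = -8291565.480, which is > -8388097
0.34·406175 + 2.13·7390652 = 15880188.260, which is > 15872507
This sign pattern matches Zeta.

Zeta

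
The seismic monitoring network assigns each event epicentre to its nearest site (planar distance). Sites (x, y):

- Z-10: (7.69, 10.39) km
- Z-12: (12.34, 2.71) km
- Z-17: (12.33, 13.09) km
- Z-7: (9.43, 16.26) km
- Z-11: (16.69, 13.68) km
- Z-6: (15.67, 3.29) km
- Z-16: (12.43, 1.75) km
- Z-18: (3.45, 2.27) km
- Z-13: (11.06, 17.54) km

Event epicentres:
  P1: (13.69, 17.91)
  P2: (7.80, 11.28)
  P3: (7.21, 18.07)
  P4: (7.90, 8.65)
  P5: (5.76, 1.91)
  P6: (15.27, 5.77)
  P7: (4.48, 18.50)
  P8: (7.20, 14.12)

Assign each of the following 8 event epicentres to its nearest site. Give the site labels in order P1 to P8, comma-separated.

Z-13, Z-10, Z-7, Z-10, Z-18, Z-6, Z-7, Z-7

P1 → Z-13 (d²=7.05)
P2 → Z-10 (d²=0.80)
P3 → Z-7 (d²=8.20)
P4 → Z-10 (d²=3.07)
P5 → Z-18 (d²=5.47)
P6 → Z-6 (d²=6.31)
P7 → Z-7 (d²=29.52)
P8 → Z-7 (d²=9.55)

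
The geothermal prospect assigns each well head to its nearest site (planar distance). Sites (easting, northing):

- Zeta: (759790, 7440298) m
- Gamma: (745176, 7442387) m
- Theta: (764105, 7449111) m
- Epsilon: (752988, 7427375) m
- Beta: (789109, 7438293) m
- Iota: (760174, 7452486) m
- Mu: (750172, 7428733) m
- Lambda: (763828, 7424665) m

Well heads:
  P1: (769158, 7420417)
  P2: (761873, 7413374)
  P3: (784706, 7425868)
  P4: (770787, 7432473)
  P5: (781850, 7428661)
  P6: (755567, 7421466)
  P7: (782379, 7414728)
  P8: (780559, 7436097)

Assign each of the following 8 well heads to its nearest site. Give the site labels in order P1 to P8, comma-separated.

Lambda, Lambda, Beta, Lambda, Beta, Epsilon, Lambda, Beta

P1 → Lambda (d²=46454404.00)
P2 → Lambda (d²=131308706.00)
P3 → Beta (d²=173767034.00)
P4 → Lambda (d²=109392545.00)
P5 → Beta (d²=145468505.00)
P6 → Epsilon (d²=41567522.00)
P7 → Lambda (d²=442883570.00)
P8 → Beta (d²=77924916.00)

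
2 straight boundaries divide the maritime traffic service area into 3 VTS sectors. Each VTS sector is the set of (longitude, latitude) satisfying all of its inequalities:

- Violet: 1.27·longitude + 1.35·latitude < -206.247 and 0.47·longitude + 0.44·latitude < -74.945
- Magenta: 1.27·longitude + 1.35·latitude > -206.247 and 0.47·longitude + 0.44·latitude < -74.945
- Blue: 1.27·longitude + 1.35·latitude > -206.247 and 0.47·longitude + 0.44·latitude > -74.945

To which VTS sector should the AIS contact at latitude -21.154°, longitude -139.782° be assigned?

Magenta

1.27·-139.782 + 1.35·-21.154 = -206.081, which is > -206.247
0.47·-139.782 + 0.44·-21.154 = -75.005, which is < -74.945
This sign pattern matches Magenta.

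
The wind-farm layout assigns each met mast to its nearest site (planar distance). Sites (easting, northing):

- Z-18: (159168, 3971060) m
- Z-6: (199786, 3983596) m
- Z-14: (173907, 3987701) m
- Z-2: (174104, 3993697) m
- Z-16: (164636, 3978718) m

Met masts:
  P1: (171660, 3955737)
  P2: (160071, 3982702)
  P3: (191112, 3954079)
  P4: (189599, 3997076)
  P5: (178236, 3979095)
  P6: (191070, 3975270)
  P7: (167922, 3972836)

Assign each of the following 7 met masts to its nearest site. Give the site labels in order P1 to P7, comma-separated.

P1 → Z-18 (d²=390844393.00)
P2 → Z-16 (d²=36711481.00)
P3 → Z-6 (d²=946491565.00)
P4 → Z-2 (d²=251512666.00)
P5 → Z-14 (d²=92803477.00)
P6 → Z-6 (d²=145290932.00)
P7 → Z-16 (d²=45395720.00)

Z-18, Z-16, Z-6, Z-2, Z-14, Z-6, Z-16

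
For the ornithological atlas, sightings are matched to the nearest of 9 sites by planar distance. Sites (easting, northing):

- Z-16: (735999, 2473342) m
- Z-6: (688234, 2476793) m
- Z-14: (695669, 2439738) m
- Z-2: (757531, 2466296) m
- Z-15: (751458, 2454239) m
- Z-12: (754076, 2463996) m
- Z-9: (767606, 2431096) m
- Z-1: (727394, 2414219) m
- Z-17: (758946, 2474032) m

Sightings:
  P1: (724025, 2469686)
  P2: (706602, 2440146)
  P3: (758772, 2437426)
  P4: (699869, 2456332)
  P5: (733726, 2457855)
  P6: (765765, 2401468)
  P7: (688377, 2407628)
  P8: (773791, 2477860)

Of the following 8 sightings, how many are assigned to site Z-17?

1

P1 → Z-16
P2 → Z-14
P3 → Z-9
P4 → Z-14
P5 → Z-16
P6 → Z-9
P7 → Z-14
P8 → Z-17
1 of the 8 goes to Z-17.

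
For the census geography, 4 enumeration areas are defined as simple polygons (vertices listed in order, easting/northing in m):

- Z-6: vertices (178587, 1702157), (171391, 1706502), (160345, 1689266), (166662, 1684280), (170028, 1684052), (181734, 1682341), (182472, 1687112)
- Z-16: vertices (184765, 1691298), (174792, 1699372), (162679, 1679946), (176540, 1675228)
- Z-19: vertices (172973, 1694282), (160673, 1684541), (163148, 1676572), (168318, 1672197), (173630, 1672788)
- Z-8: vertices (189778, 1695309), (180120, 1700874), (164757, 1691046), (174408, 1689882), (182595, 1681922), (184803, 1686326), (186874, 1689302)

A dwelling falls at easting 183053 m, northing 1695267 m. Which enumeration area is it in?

Cast a ray rightward from (183053, 1695267). For each polygon, the edges (by vertex number in listed order) whose endpoints lie on opposite sides of northing = 1695267, where each meets that height, and whether that is right or left of the point:
Z-6: 2–3 at easting≈164190.8 (left), 7–1 at easting≈180366.2 (left) → 0 crossings.
Z-16: 1–2 at easting≈179862.5 (left), 2–3 at easting≈172232.3 (left) → 0 crossings.
Z-19: no edge straddles that height → 0 crossings.
Z-8: 2–3 at easting≈171355.2 (left), 7–1 at easting≈189757.7 (right) → 1 crossing.
Only Z-8 has an odd count, so the point is inside Z-8.

Z-8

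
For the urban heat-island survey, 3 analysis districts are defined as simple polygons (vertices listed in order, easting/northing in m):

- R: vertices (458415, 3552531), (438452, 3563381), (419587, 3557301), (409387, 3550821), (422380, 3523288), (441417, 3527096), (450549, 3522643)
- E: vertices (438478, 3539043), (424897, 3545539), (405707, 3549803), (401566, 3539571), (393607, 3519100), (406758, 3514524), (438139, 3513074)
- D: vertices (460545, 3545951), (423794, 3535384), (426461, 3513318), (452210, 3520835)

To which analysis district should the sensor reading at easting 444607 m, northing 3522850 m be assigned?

D

Cast a ray rightward from (444607, 3522850). For each polygon, the edges (by vertex number in listed order) whose endpoints lie on opposite sides of northing = 3522850, where each meets that height, and whether that is right or left of the point:
R: 6–7 at easting≈450124.5 (right), 7–1 at easting≈450603.5 (right) → 2 crossings.
E: 4–5 at easting≈395065.0 (left), 7–1 at easting≈438266.6 (left) → 0 crossings.
D: 2–3 at easting≈425308.9 (left), 4–1 at easting≈452878.7 (right) → 1 crossing.
Only D has an odd count, so the point is inside D.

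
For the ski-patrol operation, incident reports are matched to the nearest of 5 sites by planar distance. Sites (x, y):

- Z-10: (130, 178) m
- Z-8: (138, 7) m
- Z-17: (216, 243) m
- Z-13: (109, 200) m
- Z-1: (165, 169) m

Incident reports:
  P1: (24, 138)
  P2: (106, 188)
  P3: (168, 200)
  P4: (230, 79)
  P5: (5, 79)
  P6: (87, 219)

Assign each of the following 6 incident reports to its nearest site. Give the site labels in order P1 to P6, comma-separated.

P1 → Z-13 (d²=11069.00)
P2 → Z-13 (d²=153.00)
P3 → Z-1 (d²=970.00)
P4 → Z-1 (d²=12325.00)
P5 → Z-8 (d²=22873.00)
P6 → Z-13 (d²=845.00)

Z-13, Z-13, Z-1, Z-1, Z-8, Z-13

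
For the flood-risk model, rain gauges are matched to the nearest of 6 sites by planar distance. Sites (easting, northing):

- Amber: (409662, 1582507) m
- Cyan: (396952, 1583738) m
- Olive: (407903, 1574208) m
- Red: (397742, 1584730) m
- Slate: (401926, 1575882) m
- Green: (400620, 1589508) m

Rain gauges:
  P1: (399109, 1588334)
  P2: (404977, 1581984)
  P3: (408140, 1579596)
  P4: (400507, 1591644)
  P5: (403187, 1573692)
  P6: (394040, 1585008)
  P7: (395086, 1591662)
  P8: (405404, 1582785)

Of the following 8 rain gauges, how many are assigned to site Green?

3

P1 → Green
P2 → Amber
P3 → Amber
P4 → Green
P5 → Slate
P6 → Cyan
P7 → Green
P8 → Amber
3 of the 8 go to Green.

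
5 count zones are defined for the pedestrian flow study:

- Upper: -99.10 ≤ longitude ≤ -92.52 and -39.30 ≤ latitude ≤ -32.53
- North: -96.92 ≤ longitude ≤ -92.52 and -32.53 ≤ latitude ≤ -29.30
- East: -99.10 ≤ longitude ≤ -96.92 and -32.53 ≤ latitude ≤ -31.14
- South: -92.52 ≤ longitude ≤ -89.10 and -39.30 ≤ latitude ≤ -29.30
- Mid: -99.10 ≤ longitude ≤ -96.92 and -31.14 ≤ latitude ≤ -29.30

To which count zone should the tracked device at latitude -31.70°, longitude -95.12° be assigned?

The point has longitude = -95.12 and latitude = -31.70.
Only North satisfies -96.92 ≤ longitude ≤ -92.52 and -32.53 ≤ latitude ≤ -29.30.

North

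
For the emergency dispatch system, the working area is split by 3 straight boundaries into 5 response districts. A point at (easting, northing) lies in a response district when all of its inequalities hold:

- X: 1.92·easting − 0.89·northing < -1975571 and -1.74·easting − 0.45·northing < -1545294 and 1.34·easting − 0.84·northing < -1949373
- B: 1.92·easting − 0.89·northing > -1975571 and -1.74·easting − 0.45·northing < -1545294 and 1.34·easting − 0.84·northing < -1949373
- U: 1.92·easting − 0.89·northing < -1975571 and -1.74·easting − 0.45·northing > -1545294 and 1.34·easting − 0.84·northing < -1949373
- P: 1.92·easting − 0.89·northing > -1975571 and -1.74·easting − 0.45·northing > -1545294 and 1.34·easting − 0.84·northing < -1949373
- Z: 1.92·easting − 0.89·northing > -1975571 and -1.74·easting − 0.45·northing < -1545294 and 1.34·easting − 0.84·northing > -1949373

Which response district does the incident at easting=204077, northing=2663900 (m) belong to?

1.92·204077 − 0.89·2663900 = -1979043.160, which is < -1975571
-1.74·204077 − 0.45·2663900 = -1553848.980, which is < -1545294
1.34·204077 − 0.84·2663900 = -1964212.820, which is < -1949373
This sign pattern matches X.

X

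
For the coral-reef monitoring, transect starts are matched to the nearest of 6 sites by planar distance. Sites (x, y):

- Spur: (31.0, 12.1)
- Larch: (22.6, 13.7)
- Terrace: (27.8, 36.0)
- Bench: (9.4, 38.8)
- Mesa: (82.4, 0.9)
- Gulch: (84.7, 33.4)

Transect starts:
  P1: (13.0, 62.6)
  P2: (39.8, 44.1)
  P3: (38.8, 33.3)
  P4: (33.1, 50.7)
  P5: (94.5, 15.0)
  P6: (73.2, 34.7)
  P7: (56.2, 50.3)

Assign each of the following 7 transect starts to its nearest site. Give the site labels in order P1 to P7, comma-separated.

P1 → Bench (d²=579.40)
P2 → Terrace (d²=209.61)
P3 → Terrace (d²=128.29)
P4 → Terrace (d²=244.18)
P5 → Mesa (d²=345.22)
P6 → Gulch (d²=133.94)
P7 → Terrace (d²=1011.05)

Bench, Terrace, Terrace, Terrace, Mesa, Gulch, Terrace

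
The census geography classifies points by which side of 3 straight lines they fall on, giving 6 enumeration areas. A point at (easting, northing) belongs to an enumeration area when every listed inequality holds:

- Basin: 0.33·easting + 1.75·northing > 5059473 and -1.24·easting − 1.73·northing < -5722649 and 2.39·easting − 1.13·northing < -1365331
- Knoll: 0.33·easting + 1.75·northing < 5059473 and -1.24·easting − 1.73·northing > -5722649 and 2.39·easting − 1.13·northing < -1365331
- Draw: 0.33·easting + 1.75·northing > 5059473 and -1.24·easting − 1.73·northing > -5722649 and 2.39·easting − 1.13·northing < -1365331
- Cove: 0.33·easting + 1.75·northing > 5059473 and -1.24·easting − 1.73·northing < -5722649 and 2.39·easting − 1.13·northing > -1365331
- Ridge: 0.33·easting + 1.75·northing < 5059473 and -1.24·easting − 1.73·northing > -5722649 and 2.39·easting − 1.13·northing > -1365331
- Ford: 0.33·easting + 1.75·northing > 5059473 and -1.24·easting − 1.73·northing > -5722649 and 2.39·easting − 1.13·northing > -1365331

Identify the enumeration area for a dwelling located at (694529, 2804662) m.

0.33·694529 + 1.75·2804662 = 5137353.070, which is > 5059473
-1.24·694529 − 1.73·2804662 = -5713281.220, which is > -5722649
2.39·694529 − 1.13·2804662 = -1509343.750, which is < -1365331
This sign pattern matches Draw.

Draw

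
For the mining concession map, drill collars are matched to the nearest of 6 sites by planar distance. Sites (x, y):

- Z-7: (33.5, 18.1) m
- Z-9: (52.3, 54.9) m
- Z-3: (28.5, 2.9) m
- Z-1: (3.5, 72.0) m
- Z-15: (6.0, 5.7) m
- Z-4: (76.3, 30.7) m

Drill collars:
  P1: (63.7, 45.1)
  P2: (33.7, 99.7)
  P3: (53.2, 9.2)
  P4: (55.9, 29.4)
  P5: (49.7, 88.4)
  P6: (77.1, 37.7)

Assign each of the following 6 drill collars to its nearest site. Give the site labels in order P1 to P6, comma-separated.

Z-9, Z-1, Z-7, Z-4, Z-9, Z-4

P1 → Z-9 (d²=226.00)
P2 → Z-1 (d²=1679.33)
P3 → Z-7 (d²=467.30)
P4 → Z-4 (d²=417.85)
P5 → Z-9 (d²=1129.01)
P6 → Z-4 (d²=49.64)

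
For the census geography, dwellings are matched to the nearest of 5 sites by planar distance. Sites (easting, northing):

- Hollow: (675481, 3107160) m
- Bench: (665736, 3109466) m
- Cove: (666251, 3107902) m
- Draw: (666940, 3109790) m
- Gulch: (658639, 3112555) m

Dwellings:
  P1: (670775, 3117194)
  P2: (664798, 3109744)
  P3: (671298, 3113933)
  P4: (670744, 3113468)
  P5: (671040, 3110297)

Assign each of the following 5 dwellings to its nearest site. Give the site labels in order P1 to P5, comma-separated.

P1 → Draw (d²=69526441.00)
P2 → Bench (d²=957128.00)
P3 → Draw (d²=36156613.00)
P4 → Draw (d²=27998100.00)
P5 → Draw (d²=17067049.00)

Draw, Bench, Draw, Draw, Draw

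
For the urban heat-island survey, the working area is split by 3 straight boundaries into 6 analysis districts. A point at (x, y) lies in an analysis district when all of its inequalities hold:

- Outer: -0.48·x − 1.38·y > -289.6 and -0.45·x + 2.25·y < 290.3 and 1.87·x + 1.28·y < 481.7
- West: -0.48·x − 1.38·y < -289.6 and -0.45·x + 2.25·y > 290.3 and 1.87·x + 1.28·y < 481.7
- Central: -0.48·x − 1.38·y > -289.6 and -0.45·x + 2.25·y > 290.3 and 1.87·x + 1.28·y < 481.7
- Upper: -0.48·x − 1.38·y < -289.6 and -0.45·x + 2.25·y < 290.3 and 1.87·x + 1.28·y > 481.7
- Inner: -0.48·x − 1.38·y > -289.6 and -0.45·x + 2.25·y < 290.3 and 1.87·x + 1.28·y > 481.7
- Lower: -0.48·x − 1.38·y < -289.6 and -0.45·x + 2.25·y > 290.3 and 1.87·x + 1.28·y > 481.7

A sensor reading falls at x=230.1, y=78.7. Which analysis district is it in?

Inner

-0.48·230.1 − 1.38·78.7 = -219.054, which is > -289.6
-0.45·230.1 + 2.25·78.7 = 73.530, which is < 290.3
1.87·230.1 + 1.28·78.7 = 531.023, which is > 481.7
This sign pattern matches Inner.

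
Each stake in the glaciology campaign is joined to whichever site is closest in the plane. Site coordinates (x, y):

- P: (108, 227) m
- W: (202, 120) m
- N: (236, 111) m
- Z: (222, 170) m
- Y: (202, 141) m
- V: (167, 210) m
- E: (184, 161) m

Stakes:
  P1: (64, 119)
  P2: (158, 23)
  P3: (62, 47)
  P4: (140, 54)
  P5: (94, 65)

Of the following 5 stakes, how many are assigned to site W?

4

P1 → P
P2 → W
P3 → W
P4 → W
P5 → W
4 of the 5 go to W.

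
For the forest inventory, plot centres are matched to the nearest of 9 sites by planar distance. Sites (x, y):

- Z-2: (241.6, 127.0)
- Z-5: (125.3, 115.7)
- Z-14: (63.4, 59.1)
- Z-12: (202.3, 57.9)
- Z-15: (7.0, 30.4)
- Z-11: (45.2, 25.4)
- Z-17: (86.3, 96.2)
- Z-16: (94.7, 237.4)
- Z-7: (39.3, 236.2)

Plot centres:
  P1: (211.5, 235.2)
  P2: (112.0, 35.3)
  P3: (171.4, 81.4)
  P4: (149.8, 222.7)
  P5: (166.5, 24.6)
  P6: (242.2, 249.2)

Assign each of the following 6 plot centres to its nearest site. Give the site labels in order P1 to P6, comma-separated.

Z-2, Z-14, Z-12, Z-16, Z-12, Z-2

P1 → Z-2 (d²=12613.25)
P2 → Z-14 (d²=2928.40)
P3 → Z-12 (d²=1507.06)
P4 → Z-16 (d²=3252.10)
P5 → Z-12 (d²=2390.53)
P6 → Z-2 (d²=14933.20)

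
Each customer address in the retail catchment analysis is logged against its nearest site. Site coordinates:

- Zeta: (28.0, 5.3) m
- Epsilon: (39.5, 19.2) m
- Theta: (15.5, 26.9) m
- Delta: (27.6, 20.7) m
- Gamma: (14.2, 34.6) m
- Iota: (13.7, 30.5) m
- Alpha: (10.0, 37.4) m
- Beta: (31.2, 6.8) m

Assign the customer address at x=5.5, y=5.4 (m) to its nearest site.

Squared distances to each site:
Zeta: 506.260; Epsilon: 1346.440; Theta: 562.250; Delta: 722.500; Gamma: 928.330; Iota: 697.250; Alpha: 1044.250; Beta: 662.450.
Minimum at Zeta.

Zeta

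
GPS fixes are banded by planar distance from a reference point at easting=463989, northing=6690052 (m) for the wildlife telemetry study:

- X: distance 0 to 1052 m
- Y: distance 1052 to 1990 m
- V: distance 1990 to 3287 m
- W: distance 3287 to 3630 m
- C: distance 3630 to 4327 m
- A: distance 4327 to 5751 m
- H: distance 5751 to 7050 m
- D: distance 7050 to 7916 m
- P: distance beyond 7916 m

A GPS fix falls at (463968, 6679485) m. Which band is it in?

Distance = √((463968−463989)² + (6679485−6690052)²) = √(441.000 + 111661489.000) = 10567.021 m.
7916 ≤ 10567.021 < ∞ → P.

P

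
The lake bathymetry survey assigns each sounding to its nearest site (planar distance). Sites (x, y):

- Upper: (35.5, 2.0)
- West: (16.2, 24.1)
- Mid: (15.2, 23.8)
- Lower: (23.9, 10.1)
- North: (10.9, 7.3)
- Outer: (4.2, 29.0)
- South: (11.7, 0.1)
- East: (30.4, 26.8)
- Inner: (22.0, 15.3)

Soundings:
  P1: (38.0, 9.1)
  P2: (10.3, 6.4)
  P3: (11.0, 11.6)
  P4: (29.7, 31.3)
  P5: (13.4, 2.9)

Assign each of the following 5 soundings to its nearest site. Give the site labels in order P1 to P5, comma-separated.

Upper, North, North, East, South

P1 → Upper (d²=56.66)
P2 → North (d²=1.17)
P3 → North (d²=18.50)
P4 → East (d²=20.74)
P5 → South (d²=10.73)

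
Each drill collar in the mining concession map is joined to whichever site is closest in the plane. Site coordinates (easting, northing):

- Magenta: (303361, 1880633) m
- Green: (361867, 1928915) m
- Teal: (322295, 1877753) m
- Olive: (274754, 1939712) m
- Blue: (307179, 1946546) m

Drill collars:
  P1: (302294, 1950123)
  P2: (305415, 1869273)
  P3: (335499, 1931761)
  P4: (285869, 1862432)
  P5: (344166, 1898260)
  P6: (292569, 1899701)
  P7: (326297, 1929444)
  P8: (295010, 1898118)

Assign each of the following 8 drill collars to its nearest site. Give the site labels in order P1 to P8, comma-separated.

Blue, Magenta, Green, Magenta, Teal, Magenta, Blue, Magenta

P1 → Blue (d²=36658154.00)
P2 → Magenta (d²=133268516.00)
P3 → Green (d²=703371140.00)
P4 → Magenta (d²=637246465.00)
P5 → Teal (d²=898877690.00)
P6 → Magenta (d²=480055888.00)
P7 → Blue (d²=657976328.00)
P8 → Magenta (d²=375464426.00)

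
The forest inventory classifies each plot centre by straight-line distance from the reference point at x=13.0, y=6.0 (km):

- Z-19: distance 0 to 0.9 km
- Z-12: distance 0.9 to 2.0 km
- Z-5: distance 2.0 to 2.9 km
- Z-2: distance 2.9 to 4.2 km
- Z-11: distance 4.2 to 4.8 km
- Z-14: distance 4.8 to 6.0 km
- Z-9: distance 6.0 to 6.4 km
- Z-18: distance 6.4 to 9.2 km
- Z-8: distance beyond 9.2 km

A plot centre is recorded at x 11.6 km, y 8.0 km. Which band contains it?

Z-5

Distance = √((11.6−13.0)² + (8.0−6.0)²) = √(1.960 + 4.000) = 2.441 km.
2.0 ≤ 2.441 < 2.9 → Z-5.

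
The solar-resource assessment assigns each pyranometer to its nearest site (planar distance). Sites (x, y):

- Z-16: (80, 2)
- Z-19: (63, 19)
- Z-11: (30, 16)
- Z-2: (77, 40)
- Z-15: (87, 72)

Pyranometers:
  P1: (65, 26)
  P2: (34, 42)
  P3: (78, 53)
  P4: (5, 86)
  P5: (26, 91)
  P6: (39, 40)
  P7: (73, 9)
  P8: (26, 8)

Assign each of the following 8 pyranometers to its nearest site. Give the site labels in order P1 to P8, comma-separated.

P1 → Z-19 (d²=53.00)
P2 → Z-11 (d²=692.00)
P3 → Z-2 (d²=170.00)
P4 → Z-11 (d²=5525.00)
P5 → Z-15 (d²=4082.00)
P6 → Z-11 (d²=657.00)
P7 → Z-16 (d²=98.00)
P8 → Z-11 (d²=80.00)

Z-19, Z-11, Z-2, Z-11, Z-15, Z-11, Z-16, Z-11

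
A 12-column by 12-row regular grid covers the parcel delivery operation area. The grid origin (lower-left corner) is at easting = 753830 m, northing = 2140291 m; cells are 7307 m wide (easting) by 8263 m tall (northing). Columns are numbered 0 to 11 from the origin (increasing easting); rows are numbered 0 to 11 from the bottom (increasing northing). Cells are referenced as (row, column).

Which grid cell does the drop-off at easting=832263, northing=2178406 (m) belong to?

Column index: ⌊(832263 − 753830) / 7307⌋ = ⌊10.734⌋ = 10
Row offset from origin: ⌊(2178406 − 2140291) / 8263⌋ = ⌊4.613⌋ = 4 → row 4

(4, 10)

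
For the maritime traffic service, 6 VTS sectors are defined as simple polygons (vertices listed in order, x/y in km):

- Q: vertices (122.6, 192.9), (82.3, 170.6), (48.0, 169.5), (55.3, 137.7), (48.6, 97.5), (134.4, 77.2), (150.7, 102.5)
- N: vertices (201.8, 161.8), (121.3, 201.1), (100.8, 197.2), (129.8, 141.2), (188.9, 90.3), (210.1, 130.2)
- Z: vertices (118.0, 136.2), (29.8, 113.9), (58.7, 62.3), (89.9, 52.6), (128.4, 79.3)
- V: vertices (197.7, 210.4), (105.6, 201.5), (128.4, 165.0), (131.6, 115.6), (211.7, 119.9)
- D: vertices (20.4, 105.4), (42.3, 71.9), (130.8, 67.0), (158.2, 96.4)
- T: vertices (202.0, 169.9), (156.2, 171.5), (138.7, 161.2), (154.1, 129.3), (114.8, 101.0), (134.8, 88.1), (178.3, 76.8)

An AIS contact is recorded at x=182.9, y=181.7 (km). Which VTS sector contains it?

V

Cast a ray rightward from (182.9, 181.7). For each polygon, the edges (by vertex number in listed order) whose endpoints lie on opposite sides of y = 181.7, where each meets that height, and whether that is right or left of the point:
Q: 1–2 at x≈102.36 (left), 7–1 at x≈126.08 (left) → 0 crossings.
N: 1–2 at x≈161.04 (left), 3–4 at x≈108.83 (left) → 0 crossings.
Z: no edge straddles that height → 0 crossings.
V: 2–3 at x≈117.97 (left), 5–1 at x≈202.14 (right) → 1 crossing.
D: no edge straddles that height → 0 crossings.
T: no edge straddles that height → 0 crossings.
Only V has an odd count, so the point is inside V.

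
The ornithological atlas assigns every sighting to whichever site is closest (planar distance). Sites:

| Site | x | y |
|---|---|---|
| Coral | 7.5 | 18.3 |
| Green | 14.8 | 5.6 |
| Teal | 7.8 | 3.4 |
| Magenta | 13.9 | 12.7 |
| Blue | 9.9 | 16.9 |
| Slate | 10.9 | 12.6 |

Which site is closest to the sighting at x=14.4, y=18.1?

Squared distances to each site:
Coral: 47.650; Green: 156.410; Teal: 259.650; Magenta: 29.410; Blue: 21.690; Slate: 42.500.
Minimum at Blue.

Blue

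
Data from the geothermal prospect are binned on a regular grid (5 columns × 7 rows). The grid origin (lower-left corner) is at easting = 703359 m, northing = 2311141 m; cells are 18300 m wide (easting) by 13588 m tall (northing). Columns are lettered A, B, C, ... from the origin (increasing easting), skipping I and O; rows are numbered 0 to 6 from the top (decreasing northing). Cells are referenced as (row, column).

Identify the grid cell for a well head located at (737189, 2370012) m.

Column index: ⌊(737189 − 703359) / 18300⌋ = ⌊1.849⌋ = 1 → column B
Row offset from origin: ⌊(2370012 − 2311141) / 13588⌋ = ⌊4.333⌋ = 4 → row 2 (counted from top)

(2, B)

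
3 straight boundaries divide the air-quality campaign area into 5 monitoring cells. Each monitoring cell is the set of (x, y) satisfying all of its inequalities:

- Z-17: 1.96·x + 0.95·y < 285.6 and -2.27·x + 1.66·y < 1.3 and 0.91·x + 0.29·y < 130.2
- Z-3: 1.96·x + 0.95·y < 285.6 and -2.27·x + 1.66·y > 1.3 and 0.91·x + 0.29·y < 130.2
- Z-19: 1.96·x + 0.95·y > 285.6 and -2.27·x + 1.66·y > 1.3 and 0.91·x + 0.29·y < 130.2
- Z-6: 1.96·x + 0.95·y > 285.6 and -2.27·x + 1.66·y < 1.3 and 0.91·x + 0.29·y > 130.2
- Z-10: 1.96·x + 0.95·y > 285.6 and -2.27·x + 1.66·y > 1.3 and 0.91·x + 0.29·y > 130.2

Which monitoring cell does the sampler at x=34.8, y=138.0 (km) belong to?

1.96·34.8 + 0.95·138.0 = 199.308, which is < 285.6
-2.27·34.8 + 1.66·138.0 = 150.084, which is > 1.3
0.91·34.8 + 0.29·138.0 = 71.688, which is < 130.2
This sign pattern matches Z-3.

Z-3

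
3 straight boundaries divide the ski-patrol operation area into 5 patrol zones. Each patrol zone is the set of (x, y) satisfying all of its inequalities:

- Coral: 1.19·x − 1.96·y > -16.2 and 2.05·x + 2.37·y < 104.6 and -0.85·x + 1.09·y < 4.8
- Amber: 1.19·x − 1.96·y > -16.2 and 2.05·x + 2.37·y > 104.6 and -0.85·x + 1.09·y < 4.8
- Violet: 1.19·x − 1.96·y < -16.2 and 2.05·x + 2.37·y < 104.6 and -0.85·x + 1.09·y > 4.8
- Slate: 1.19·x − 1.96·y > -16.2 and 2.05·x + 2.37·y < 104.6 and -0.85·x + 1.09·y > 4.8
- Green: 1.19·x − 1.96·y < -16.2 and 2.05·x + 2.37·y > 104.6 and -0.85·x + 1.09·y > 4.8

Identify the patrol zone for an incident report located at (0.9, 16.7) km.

1.19·0.9 − 1.96·16.7 = -31.661, which is < -16.2
2.05·0.9 + 2.37·16.7 = 41.424, which is < 104.6
-0.85·0.9 + 1.09·16.7 = 17.438, which is > 4.8
This sign pattern matches Violet.

Violet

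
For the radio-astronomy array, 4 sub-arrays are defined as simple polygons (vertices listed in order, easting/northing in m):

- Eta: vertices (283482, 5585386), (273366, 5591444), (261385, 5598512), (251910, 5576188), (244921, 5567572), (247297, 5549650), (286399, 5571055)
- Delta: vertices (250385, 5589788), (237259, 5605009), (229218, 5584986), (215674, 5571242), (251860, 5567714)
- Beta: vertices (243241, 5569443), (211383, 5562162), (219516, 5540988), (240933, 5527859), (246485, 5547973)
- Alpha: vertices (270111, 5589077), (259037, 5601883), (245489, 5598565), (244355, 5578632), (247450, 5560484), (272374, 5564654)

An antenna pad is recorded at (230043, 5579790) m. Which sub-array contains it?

Cast a ray rightward from (230043, 5579790). For each polygon, the edges (by vertex number in listed order) whose endpoints lie on opposite sides of northing = 5579790, where each meets that height, and whether that is right or left of the point:
Eta: 3–4 at easting≈253438.8 (right), 7–1 at easting≈284621.0 (right) → 2 crossings.
Delta: 3–4 at easting≈224097.6 (left), 5–1 at easting≈251053.1 (right) → 1 crossing.
Beta: no edge straddles that height → 0 crossings.
Alpha: 3–4 at easting≈244420.9 (right), 6–1 at easting≈270971.5 (right) → 2 crossings.
Only Delta has an odd count, so the point is inside Delta.

Delta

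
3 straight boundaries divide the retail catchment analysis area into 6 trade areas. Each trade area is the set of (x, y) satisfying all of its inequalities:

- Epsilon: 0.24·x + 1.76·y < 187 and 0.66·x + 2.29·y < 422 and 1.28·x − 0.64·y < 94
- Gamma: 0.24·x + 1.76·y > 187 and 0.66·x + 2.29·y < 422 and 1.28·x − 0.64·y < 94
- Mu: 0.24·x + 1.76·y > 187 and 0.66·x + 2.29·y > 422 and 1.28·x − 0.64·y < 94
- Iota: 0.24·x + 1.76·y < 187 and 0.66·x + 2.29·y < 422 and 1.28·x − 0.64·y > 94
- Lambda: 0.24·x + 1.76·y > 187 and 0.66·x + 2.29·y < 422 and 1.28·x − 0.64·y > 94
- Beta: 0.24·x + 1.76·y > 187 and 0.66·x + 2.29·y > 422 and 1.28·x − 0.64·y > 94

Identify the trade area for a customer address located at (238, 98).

0.24·238 + 1.76·98 = 229.600, which is > 187
0.66·238 + 2.29·98 = 381.500, which is < 422
1.28·238 − 0.64·98 = 241.920, which is > 94
This sign pattern matches Lambda.

Lambda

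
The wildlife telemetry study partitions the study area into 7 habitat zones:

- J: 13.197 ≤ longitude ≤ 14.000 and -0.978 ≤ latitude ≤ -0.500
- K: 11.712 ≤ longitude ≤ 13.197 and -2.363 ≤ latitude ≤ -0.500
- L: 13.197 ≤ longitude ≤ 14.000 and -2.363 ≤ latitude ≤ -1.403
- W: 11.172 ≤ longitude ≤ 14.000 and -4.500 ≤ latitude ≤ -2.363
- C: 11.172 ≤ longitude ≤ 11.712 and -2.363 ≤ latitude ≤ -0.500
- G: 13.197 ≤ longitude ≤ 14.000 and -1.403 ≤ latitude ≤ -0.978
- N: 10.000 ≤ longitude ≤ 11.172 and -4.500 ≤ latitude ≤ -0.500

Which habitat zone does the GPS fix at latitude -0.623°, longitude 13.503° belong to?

J

The point has longitude = 13.503 and latitude = -0.623.
Only J satisfies 13.197 ≤ longitude ≤ 14.000 and -0.978 ≤ latitude ≤ -0.500.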